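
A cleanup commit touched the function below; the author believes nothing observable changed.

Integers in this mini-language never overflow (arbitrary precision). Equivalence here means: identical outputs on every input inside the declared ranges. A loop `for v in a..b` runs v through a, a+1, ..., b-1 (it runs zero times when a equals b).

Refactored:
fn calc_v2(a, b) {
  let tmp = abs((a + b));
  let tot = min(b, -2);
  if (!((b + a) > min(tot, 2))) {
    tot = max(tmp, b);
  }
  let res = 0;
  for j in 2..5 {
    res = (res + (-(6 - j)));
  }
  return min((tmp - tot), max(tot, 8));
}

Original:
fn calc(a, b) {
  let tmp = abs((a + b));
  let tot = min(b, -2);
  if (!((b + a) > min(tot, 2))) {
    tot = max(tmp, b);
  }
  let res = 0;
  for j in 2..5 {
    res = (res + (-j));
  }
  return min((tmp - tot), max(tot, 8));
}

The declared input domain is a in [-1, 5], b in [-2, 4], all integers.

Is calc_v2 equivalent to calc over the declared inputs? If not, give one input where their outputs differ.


The two versions differ — the changes include arithmetic usage differs, constant usage differs.
Tracing a=2, b=1: calc: tmp := 3 | tot := -2 | (!((b + a) > min(tot, 2))): false | res := 0 | iter j=2: | res := -2 | iter j=3: | res := -5 | iter j=4: | res := -9 | result 5 | calc_v2: tmp := 3 | tot := -2 | (!((b + a) > min(tot, 2))): false | res := 0 | iter j=2: | res := -4 | iter j=3: | res := -7 | iter j=4: | res := -9 | result 5 — matching result 5.
Every one of the 49 inputs gives matching results.
verdict: equivalent


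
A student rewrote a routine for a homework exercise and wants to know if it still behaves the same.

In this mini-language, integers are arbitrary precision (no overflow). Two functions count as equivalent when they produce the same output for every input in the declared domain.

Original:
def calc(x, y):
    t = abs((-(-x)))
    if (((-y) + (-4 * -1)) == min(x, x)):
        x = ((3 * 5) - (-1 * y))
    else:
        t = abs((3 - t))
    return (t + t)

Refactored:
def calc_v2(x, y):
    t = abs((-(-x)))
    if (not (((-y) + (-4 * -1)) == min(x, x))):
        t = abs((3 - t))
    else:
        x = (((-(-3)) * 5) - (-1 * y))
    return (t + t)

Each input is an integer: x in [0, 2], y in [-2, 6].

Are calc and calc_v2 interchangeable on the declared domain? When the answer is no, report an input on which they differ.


Comparing the listings, the differences include: boolean connective usage differs.
As a probe, take x=1, y=5: calc runs t=1, then (((-y) + (-4 * -1)) == min(x, x)) is false, then t=2, then returns 4; calc_v2 runs t=1, then (not (((-y) + (-4 * -1)) == min(x, x))) is true, then t=2, then returns 4; both end at 4.
Checked all 27 inputs in the declared domain: the outputs agree on every one.
verdict: equivalent


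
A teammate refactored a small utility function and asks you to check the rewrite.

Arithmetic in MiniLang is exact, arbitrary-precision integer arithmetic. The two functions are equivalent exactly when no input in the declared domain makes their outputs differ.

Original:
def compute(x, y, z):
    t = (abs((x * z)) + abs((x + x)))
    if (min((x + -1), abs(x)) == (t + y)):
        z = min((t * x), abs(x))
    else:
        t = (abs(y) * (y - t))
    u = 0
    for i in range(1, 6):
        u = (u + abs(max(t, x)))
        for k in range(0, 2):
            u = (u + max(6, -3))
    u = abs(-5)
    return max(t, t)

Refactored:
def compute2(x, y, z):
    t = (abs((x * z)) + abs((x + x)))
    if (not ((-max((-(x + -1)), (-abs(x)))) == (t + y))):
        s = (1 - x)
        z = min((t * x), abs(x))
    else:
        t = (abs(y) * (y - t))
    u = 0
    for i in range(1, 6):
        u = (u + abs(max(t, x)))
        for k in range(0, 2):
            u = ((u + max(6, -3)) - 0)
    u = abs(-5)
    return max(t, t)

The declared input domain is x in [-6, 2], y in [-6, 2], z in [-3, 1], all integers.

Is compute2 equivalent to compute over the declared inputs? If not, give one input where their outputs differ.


There is a counterexample at x=-6, y=-6, z=-3: -216 on one side, 30 on the other.
compute: t := 30 | (min((x + -1), abs(x)) == (t + y)): false | t := -216 | u := 0 | iter i=1: | u := 6 | iter k=0: | u := 12 | iter k=1: | u := 18 | iter i=2: | u := 24 | iter k=0: | u := 30 | iter k=1: | u := 36 | iter i=3: | u := 42 | iter k=0: | u := 48 | iter k=1: | u := 54 | iter i=4: | u := 60 | iter k=0: | u := 66 | iter k=1: | u := 72 | iter i=5: | u := 78 | iter k=0: | u := 84 | iter k=1: | u := 90 | u := 5 | result -216
compute2: t := 30 | (not ((-max((-(x + -1)), (-abs(x)))) == (t + y))): true | s := 7 | z := -180 | u := 0 | iter i=1: | u := 30 | iter k=0: | u := 36 | iter k=1: | u := 42 | iter i=2: | u := 72 | iter k=0: | u := 78 | iter k=1: | u := 84 | iter i=3: | u := 114 | iter k=0: | u := 120 | iter k=1: | u := 126 | iter i=4: | u := 156 | iter k=0: | u := 162 | iter k=1: | u := 168 | iter i=5: | u := 198 | iter k=0: | u := 204 | iter k=1: | u := 210 | u := 5 | result 30
verdict: not equivalent; witness: x=-6, y=-6, z=-3


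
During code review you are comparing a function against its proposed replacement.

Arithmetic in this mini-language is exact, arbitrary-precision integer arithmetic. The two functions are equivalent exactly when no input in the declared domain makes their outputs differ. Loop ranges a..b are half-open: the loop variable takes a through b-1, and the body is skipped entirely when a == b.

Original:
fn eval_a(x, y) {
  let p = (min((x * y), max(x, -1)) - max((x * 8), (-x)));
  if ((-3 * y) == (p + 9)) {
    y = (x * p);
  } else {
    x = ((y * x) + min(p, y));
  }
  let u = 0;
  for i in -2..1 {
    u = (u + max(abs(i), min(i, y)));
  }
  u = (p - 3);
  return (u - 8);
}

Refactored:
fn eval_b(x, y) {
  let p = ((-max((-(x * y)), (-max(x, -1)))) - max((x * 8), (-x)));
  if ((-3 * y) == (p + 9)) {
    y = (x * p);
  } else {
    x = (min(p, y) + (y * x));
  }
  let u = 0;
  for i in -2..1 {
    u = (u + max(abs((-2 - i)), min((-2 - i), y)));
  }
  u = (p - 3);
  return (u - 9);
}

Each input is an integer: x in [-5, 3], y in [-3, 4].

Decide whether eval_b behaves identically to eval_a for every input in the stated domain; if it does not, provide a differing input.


Try x=-5, y=-3.
eval_a: p = -6; ((-3 * y) == (p + 9)) -> false; x = 9; u = 0; [i=-2]; u = 2; [i=-1]; u = 3; [i=0]; u = 3; u = -9; return -17
eval_b: p = -6; ((-3 * y) == (p + 9)) -> false; x = 9; u = 0; [i=-2]; u = 0; [i=-1]; u = 1; [i=0]; u = 3; u = -9; return -18
-17 vs -18 — the two versions disagree here.
verdict: not equivalent; witness: x=-5, y=-3


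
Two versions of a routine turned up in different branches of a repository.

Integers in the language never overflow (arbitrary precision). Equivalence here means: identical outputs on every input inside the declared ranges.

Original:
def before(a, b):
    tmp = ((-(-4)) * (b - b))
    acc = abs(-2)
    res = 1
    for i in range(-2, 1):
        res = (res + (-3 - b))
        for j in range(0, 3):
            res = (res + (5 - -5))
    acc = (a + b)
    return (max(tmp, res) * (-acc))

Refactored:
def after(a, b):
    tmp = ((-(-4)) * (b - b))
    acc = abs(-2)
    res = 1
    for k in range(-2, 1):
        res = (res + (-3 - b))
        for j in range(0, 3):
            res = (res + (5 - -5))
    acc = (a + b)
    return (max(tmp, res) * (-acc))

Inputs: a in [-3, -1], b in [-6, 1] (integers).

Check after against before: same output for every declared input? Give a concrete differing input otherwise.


The two versions differ — the changes include local variable names differ.
Tracing a=-3, b=0: before: tmp becomes 0; next acc becomes 2; next res becomes 1; next at i=-2:; next res becomes -2; next at j=0:; next res becomes 8; next at j=1:; next res becomes 18; next at j=2:; next res becomes 28; next at i=-1:; next res becomes 25; next at j=0:; next res becomes 35; next at j=1:; next res becomes 45; next at j=2:; next res becomes 55; next at i=0:; next res becomes 52; next at j=0:; next res becomes 62; next at j=1:; next res becomes 72; next at j=2:; next res becomes 82; next acc becomes -3; next final value 246 | after: tmp becomes 0; next acc becomes 2; next res becomes 1; next at k=-2:; next res becomes -2; next at j=0:; next res becomes 8; next at j=1:; next res becomes 18; next at j=2:; next res becomes 28; next at k=-1:; next res becomes 25; next at j=0:; next res becomes 35; next at j=1:; next res becomes 45; next at j=2:; next res becomes 55; next at k=0:; next res becomes 52; next at j=0:; next res becomes 62; next at j=1:; next res becomes 72; next at j=2:; next res becomes 82; next acc becomes -3; next final value 246 — matching result 246.
Across all 24 domain points the two functions coincide.
verdict: equivalent


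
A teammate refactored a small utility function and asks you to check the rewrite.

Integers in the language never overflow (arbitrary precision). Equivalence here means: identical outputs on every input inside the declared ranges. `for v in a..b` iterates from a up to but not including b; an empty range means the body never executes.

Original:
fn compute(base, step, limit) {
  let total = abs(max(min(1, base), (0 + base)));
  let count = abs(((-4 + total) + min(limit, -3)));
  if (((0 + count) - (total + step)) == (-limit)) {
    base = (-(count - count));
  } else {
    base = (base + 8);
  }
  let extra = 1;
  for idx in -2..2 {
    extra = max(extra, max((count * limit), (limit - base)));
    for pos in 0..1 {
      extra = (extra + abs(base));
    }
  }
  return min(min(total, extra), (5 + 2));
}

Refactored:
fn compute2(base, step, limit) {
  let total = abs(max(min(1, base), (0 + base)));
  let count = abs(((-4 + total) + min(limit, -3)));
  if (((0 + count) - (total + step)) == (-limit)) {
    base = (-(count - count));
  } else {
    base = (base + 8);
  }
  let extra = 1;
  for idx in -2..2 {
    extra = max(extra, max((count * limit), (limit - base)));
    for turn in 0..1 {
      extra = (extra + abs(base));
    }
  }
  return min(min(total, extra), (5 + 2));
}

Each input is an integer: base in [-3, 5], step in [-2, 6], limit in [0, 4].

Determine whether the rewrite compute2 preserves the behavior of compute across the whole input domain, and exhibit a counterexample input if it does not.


Equivalent — the differences include local variable names differ, yet no declared input distinguishes the two.
As a probe, take base=0, step=5, limit=0: compute runs total=0, then count=7, then (((0 + count) - (total + step)) == (-limit)) is false, then base=8, then extra=1, then (idx=-2), then extra=1, then (pos=0), then extra=9, then (idx=-1), then extra=9, then (pos=0), then extra=17, then (idx=0), then extra=17, then (pos=0), then extra=25, then (idx=1), then extra=25, then (pos=0), then extra=33, then returns 0; compute2 runs total=0, then count=7, then (((0 + count) - (total + step)) == (-limit)) is false, then base=8, then extra=1, then (idx=-2), then extra=1, then (turn=0), then extra=9, then (idx=-1), then extra=9, then (turn=0), then extra=17, then (idx=0), then extra=17, then (turn=0), then extra=25, then (idx=1), then extra=25, then (turn=0), then extra=33, then returns 0; both end at 0.
Sweeping the whole domain (405 inputs) finds no disagreement.
verdict: equivalent


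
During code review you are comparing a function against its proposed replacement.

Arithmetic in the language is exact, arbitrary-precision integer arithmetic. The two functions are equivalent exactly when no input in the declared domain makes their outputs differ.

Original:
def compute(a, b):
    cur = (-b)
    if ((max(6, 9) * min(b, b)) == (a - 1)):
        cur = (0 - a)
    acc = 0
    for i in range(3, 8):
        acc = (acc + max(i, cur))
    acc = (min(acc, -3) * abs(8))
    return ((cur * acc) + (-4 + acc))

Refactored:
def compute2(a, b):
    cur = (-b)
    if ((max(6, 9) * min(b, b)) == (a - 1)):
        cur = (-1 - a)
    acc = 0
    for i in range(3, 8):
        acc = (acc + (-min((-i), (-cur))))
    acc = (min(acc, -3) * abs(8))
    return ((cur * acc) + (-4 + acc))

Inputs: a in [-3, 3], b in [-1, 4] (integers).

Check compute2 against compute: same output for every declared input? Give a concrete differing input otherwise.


Try a=1, b=0.
compute: cur := 0 | ((max(6, 9) * min(b, b)) == (a - 1)): true | cur := -1 | acc := 0 | iter i=3: | acc := 3 | iter i=4: | acc := 7 | iter i=5: | acc := 12 | iter i=6: | acc := 18 | iter i=7: | acc := 25 | acc := -24 | result -4
compute2: cur := 0 | ((max(6, 9) * min(b, b)) == (a - 1)): true | cur := -2 | acc := 0 | iter i=3: | acc := 3 | iter i=4: | acc := 7 | iter i=5: | acc := 12 | iter i=6: | acc := 18 | iter i=7: | acc := 25 | acc := -24 | result 20
-4 vs 20 — the two versions disagree here.
verdict: not equivalent; witness: a=1, b=0


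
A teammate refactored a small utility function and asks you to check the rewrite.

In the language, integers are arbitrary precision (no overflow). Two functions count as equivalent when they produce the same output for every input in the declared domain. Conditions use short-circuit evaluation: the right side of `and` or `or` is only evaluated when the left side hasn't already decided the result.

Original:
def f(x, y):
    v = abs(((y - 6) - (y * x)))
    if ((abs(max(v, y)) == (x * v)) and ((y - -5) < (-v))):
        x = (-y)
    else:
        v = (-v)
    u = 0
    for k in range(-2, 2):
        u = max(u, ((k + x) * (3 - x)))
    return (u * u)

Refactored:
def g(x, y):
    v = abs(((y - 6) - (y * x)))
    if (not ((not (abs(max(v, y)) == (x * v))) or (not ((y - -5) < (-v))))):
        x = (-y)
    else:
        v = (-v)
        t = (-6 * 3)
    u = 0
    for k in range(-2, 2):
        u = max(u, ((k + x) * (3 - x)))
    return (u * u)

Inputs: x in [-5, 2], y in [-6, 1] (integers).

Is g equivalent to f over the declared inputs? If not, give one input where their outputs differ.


Side by side, the visible changes include: statement counts differ, plus boolean connective usage differs, plus constant usage differs, plus local variable names differ, plus arithmetic usage differs.
Spot check at x=-1, y=-1 — f: v becomes 8; next ((abs(max(v, y)) == (x * v)) and ((y - -5) < (-v))) evaluates to false; next v becomes -8; next u becomes 0; next at k=-2:; next u becomes 0; next at k=-1:; next u becomes 0; next at k=0:; next u becomes 0; next at k=1:; next u becomes 0; next final value 0. g: v becomes 8; next (not ((not (abs(max(v, y)) == (x * v))) or (not ((y - -5) < (-v))))) evaluates to false; next v becomes -8; next t becomes -18; next u becomes 0; next at k=-2:; next u becomes 0; next at k=-1:; next u becomes 0; next at k=0:; next u becomes 0; next at k=1:; next u becomes 0; next final value 0. Both give 0.
An exhaustive pass over the 64 declared inputs shows identical outputs.
verdict: equivalent


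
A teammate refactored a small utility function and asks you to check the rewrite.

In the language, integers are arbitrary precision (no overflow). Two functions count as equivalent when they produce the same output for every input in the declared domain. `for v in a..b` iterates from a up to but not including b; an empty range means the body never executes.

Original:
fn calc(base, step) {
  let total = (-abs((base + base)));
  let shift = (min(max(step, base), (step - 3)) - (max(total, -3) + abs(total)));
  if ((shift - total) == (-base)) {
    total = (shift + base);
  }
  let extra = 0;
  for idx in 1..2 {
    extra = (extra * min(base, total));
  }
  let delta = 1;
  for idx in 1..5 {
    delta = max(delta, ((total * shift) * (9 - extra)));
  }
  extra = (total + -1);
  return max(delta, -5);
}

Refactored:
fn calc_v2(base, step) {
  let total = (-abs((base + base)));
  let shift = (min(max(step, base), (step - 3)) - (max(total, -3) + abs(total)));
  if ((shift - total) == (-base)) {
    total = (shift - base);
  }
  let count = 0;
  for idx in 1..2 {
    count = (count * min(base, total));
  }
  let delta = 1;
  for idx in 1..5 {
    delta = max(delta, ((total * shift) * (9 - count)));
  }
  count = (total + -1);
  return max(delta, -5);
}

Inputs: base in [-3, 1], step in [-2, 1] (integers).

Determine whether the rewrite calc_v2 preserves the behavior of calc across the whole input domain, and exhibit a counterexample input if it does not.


Take base=1, step=0.
calc: total = -2; shift = -3; ((shift - total) == (-base)) -> true; total = -2; extra = 0; [idx=1]; extra = 0; delta = 1; [idx=1]; delta = 54; [idx=2]; delta = 54; [idx=3]; delta = 54; [idx=4]; delta = 54; extra = -3; return 54
calc_v2: total = -2; shift = -3; ((shift - total) == (-base)) -> true; total = -4; count = 0; [idx=1]; count = 0; delta = 1; [idx=1]; delta = 108; [idx=2]; delta = 108; [idx=3]; delta = 108; [idx=4]; delta = 108; count = -5; return 108
54 and 108 differ, so these are not the same function on this domain.
verdict: not equivalent; witness: base=1, step=0


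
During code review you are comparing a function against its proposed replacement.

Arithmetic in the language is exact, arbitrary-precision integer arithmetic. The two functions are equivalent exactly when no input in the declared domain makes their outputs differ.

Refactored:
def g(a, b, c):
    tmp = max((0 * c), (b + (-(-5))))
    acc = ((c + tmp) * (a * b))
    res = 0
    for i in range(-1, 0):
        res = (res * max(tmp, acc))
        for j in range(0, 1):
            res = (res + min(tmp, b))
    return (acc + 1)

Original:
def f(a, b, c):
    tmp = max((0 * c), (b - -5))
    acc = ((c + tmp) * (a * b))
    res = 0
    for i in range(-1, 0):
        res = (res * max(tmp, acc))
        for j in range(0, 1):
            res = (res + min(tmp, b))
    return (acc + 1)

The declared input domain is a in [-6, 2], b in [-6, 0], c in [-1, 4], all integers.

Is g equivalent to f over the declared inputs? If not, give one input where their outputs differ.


Equivalent — the differences include arithmetic usage differs, yet no declared input distinguishes the two.
Spot check at a=0, b=-5, c=1 — f: tmp = 0; acc = 0; res = 0; [i=-1]; res = 0; [j=0]; res = -5; return 1. g: tmp = 0; acc = 0; res = 0; [i=-1]; res = 0; [j=0]; res = -5; return 1. Both give 1.
An exhaustive pass over the 378 declared inputs shows identical outputs.
verdict: equivalent


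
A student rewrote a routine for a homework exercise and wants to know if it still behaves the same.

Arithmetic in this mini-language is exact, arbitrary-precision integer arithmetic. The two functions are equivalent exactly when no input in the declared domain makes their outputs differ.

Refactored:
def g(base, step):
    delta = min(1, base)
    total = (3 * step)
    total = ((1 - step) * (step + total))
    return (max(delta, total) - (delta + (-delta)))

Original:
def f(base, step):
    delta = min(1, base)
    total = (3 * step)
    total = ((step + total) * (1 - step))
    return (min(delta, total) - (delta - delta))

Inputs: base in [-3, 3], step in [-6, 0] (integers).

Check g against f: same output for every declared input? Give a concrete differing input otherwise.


There is a counterexample at base=-3, step=-6: -168 on one side, -3 on the other.
f: delta=-3, then total=-18, then total=-168, then returns -168
g: delta=-3, then total=-18, then total=-168, then returns -3
verdict: not equivalent; witness: base=-3, step=-6


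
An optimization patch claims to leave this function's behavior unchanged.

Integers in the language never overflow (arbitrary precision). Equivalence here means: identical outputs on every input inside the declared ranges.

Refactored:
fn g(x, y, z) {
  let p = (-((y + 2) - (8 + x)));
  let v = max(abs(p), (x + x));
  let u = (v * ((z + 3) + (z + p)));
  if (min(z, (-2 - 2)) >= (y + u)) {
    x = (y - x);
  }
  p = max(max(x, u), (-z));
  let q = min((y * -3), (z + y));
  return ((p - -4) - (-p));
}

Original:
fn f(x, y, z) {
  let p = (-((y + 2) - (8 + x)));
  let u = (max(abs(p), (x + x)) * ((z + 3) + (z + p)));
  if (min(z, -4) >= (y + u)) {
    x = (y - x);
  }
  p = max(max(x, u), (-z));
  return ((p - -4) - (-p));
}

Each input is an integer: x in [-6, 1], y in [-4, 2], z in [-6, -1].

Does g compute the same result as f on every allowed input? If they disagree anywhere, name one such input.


Comparing the listings, the differences include: min/max/abs usage differs, constant usage differs, statement counts differ, local variable names differ, arithmetic usage differs.
As a probe, take x=-5, y=-4, z=-6: f runs p=5, then u=-20, then (min(z, -4) >= (y + u)) is true, then x=1, then p=6, then returns 16; g runs p=5, then v=5, then u=-20, then (min(z, (-2 - 2)) >= (y + u)) is true, then x=1, then p=6, then q=-10, then returns 16; both end at 16.
An exhaustive pass over the 336 declared inputs shows identical outputs.
verdict: equivalent


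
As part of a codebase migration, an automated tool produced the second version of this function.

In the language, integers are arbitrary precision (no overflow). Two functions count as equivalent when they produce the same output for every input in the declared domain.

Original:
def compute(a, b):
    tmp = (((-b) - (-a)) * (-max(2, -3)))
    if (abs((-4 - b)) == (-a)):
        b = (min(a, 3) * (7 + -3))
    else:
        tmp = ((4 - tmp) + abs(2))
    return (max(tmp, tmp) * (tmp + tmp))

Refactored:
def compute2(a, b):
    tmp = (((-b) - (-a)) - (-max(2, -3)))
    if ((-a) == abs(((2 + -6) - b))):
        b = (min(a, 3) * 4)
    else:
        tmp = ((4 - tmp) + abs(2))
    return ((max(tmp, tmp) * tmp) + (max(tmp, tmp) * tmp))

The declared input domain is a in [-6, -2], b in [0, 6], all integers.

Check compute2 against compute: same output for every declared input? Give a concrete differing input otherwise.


These are not equivalent — on a=-6, b=0 the outputs split (72 vs 200).
compute: tmp = 12; (abs((-4 - b)) == (-a)) -> false; tmp = -6; return 72
compute2: tmp = -4; ((-a) == abs(((2 + -6) - b))) -> false; tmp = 10; return 200
verdict: not equivalent; witness: a=-6, b=0


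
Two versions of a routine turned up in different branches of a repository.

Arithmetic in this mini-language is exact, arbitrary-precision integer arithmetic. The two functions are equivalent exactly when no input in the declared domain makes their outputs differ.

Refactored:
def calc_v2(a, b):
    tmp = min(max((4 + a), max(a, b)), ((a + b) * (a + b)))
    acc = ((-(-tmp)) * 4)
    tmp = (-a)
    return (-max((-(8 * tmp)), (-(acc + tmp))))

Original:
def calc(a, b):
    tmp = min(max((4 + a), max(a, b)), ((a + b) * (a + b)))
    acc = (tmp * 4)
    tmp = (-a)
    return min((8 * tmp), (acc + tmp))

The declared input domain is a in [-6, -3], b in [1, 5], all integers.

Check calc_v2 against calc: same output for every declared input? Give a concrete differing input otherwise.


Equivalent — the differences include min/max/abs usage differs, yet no declared input distinguishes the two.
Tracing a=-4, b=4: calc: tmp = 0; acc = 0; tmp = 4; return 4 | calc_v2: tmp = 0; acc = 0; tmp = 4; return 4 — matching result 4.
Checked all 20 inputs in the declared domain: the outputs agree on every one.
verdict: equivalent


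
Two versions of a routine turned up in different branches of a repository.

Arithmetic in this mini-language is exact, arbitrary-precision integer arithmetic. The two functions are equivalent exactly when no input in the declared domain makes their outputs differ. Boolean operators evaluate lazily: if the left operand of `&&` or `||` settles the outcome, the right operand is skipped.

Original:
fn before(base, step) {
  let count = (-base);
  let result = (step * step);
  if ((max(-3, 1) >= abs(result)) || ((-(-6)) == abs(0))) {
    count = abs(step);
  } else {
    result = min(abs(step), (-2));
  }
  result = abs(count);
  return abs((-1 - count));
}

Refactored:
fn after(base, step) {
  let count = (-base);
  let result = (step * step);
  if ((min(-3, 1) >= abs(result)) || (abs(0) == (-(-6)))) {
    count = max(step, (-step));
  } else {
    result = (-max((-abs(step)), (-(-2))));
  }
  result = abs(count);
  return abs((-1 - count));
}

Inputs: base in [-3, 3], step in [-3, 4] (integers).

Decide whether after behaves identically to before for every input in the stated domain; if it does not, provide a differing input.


Consider the input base=-3, step=-1.
before: count=3, then result=1, then ((max(-3, 1) >= abs(result)) || ((-(-6)) == abs(0))) is true, then count=1, then result=1, then returns 2
after: count=3, then result=1, then ((min(-3, 1) >= abs(result)) || (abs(0) == (-(-6)))) is false, then result=-2, then result=3, then returns 4
2 vs 4 — the two versions disagree here.
verdict: not equivalent; witness: base=-3, step=-1


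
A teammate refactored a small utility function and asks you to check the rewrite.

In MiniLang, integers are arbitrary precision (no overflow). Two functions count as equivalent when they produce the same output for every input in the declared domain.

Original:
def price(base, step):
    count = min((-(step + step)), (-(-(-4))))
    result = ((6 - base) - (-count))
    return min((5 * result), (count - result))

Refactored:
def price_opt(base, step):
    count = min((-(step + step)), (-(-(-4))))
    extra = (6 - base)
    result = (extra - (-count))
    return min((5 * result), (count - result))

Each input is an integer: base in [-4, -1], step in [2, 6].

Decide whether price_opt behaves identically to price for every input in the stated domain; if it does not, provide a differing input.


Although statement counts differ; local variable names differ, 20/20 inputs agree.
verdict: equivalent


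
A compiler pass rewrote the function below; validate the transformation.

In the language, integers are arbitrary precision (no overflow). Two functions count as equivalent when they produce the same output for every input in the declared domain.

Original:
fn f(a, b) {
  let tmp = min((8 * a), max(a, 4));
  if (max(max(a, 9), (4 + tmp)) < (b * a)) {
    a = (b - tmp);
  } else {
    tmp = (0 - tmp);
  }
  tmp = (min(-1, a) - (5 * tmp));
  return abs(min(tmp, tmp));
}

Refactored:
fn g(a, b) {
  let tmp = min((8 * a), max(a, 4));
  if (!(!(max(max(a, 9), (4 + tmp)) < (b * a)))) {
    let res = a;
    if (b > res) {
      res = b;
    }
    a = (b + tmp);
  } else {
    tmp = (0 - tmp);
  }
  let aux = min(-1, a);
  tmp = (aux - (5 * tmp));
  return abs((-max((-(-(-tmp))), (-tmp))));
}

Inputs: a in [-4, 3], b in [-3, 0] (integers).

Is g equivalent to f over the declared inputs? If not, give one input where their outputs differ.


Evaluate both at a=-4, b=-3.
f: tmp becomes -32; next (max(max(a, 9), (4 + tmp)) < (b * a)) evaluates to true; next a becomes 29; next tmp becomes 159; next final value 159
g: tmp becomes -32; next (!(!(max(max(a, 9), (4 + tmp)) < (b * a)))) evaluates to true; next res becomes -4; next (b > res) evaluates to true; next res becomes -3; next a becomes -35; next aux becomes -35; next tmp becomes 125; next final value 125
159 != 125, so the rewrite changes behavior.
verdict: not equivalent; witness: a=-4, b=-3


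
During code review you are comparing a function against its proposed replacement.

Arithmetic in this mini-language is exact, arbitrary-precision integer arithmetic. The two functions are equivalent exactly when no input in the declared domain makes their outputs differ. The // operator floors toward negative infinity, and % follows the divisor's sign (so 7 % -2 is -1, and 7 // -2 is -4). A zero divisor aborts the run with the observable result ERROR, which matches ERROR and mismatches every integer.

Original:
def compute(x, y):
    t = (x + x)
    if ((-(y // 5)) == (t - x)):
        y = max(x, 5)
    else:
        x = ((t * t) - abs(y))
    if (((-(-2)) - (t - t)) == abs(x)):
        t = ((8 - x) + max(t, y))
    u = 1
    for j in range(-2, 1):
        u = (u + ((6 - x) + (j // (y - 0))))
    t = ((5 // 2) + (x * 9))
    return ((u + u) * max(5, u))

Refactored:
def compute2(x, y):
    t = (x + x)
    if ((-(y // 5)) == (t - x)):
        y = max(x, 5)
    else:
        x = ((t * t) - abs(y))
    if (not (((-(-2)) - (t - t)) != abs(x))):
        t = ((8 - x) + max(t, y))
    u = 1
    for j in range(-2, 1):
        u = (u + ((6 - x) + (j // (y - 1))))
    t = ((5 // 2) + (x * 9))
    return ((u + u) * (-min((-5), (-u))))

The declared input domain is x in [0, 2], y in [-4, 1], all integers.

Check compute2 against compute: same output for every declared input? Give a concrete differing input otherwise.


Not equivalent: x=0, y=-2 separates them (1352 vs 1250).
compute: t=0, then ((-(y // 5)) == (t - x)) is false, then x=-2, then (((-(-2)) - (t - t)) == abs(x)) is true, then t=10, then u=1, then (j=-2), then u=10, then (j=-1), then u=18, then (j=0), then u=26, then t=-16, then returns 1352
compute2: t=0, then ((-(y // 5)) == (t - x)) is false, then x=-2, then (not (((-(-2)) - (t - t)) != abs(x))) is true, then t=10, then u=1, then (j=-2), then u=9, then (j=-1), then u=17, then (j=0), then u=25, then t=-16, then returns 1250
verdict: not equivalent; witness: x=0, y=-2


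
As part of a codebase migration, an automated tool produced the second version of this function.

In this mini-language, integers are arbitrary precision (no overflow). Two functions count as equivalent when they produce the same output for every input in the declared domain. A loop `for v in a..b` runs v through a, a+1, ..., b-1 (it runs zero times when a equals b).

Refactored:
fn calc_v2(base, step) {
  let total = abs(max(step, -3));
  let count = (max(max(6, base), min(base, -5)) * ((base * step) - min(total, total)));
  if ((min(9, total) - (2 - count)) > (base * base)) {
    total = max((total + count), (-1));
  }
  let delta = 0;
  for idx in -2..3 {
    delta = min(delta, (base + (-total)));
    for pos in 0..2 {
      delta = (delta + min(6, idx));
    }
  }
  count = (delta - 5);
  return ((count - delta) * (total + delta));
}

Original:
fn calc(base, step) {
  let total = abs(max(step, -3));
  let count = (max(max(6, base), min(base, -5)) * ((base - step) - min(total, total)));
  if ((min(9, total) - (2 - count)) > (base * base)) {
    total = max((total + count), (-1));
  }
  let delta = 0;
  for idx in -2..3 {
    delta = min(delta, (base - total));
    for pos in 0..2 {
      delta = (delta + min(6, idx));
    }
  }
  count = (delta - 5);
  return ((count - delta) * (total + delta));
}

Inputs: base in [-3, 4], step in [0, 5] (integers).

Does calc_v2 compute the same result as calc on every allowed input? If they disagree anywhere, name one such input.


Take base=1, step=0.
calc: total = 0; count = 6; ((min(9, total) - (2 - count)) > (base * base)) -> true; total = 6; delta = 0; [idx=-2]; delta = -5; [pos=0]; delta = -7; [pos=1]; delta = -9; [idx=-1]; delta = -9; [pos=0]; delta = -10; [pos=1]; delta = -11; [idx=0]; delta = -11; [pos=0]; delta = -11; [pos=1]; delta = -11; [idx=1]; delta = -11; [pos=0]; delta = -10; [pos=1]; delta = -9; [idx=2]; delta = -9; [pos=0]; delta = -7; [pos=1]; delta = -5; count = -10; return -5
calc_v2: total = 0; count = 0; ((min(9, total) - (2 - count)) > (base * base)) -> false; delta = 0; [idx=-2]; delta = 0; [pos=0]; delta = -2; [pos=1]; delta = -4; [idx=-1]; delta = -4; [pos=0]; delta = -5; [pos=1]; delta = -6; [idx=0]; delta = -6; [pos=0]; delta = -6; [pos=1]; delta = -6; [idx=1]; delta = -6; [pos=0]; delta = -5; [pos=1]; delta = -4; [idx=2]; delta = -4; [pos=0]; delta = -2; [pos=1]; delta = 0; count = -5; return 0
-5 != 0, so the rewrite changes behavior.
verdict: not equivalent; witness: base=1, step=0


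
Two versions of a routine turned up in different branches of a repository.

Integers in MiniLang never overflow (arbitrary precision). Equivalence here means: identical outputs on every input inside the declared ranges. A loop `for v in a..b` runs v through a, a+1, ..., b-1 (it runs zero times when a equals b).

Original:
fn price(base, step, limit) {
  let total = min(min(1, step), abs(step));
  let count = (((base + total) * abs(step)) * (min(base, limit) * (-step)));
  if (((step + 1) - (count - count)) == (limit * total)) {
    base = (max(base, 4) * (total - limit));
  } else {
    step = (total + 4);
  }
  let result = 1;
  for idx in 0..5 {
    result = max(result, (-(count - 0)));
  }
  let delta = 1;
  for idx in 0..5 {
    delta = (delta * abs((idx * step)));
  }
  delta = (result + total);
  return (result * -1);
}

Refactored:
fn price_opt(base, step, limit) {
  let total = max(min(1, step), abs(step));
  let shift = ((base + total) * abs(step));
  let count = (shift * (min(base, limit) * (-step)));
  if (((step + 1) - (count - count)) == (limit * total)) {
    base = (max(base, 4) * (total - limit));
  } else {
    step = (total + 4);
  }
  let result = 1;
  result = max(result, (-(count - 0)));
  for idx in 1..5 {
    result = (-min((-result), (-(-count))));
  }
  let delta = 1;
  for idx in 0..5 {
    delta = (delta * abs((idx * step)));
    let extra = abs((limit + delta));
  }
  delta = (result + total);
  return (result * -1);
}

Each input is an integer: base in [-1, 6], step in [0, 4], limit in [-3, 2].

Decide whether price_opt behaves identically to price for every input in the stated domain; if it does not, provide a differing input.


On input base=1, step=2, limit=1, price returns -8 while price_opt returns -12.
verdict: not equivalent; witness: base=1, step=2, limit=1


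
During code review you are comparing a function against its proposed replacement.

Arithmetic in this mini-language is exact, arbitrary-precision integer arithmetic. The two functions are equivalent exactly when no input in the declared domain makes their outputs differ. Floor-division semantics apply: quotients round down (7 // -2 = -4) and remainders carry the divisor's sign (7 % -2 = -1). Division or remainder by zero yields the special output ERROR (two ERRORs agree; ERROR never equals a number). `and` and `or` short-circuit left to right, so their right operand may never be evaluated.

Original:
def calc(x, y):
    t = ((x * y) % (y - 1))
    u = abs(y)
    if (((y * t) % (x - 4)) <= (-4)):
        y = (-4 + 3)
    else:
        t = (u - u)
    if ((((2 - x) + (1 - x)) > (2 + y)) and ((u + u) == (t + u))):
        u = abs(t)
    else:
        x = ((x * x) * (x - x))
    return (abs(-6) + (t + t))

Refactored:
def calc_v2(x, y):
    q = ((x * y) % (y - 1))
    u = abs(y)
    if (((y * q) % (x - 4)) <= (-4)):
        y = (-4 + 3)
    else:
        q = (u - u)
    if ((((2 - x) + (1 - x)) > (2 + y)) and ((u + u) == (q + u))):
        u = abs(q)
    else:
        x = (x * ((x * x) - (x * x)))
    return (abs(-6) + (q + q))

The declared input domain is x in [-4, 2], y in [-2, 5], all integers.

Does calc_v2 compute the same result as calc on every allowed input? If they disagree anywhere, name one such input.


Equivalent — the differences include arithmetic usage differs; also local variable names differ, yet no declared input distinguishes the two.
Tracing x=-4, y=0: calc: t := 0 | u := 0 | (((y * t) % (x - 4)) <= (-4)): false | t := 0 | ((((2 - x) + (1 - x)) > (2 + y)) and ((u + u) == (t + u))): true | u := 0 | result 6 | calc_v2: q := 0 | u := 0 | (((y * q) % (x - 4)) <= (-4)): false | q := 0 | ((((2 - x) + (1 - x)) > (2 + y)) and ((u + u) == (q + u))): true | u := 0 | result 6 — matching result 6.
Every one of the 56 inputs gives matching results.
verdict: equivalent


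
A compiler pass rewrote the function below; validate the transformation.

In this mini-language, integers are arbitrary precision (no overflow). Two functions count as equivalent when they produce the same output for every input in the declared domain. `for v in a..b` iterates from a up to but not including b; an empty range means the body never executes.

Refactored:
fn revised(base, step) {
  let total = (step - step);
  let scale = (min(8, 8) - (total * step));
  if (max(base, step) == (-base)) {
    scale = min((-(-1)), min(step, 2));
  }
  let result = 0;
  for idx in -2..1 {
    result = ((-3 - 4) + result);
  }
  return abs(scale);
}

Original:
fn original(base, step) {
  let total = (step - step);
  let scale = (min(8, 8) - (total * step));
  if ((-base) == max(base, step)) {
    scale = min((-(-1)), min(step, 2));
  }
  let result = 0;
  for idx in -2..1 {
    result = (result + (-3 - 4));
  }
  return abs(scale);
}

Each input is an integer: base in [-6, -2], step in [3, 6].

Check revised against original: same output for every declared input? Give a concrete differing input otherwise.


Changes here: same computation, different form; the full 20-point sweep finds no disagreement.
verdict: equivalent


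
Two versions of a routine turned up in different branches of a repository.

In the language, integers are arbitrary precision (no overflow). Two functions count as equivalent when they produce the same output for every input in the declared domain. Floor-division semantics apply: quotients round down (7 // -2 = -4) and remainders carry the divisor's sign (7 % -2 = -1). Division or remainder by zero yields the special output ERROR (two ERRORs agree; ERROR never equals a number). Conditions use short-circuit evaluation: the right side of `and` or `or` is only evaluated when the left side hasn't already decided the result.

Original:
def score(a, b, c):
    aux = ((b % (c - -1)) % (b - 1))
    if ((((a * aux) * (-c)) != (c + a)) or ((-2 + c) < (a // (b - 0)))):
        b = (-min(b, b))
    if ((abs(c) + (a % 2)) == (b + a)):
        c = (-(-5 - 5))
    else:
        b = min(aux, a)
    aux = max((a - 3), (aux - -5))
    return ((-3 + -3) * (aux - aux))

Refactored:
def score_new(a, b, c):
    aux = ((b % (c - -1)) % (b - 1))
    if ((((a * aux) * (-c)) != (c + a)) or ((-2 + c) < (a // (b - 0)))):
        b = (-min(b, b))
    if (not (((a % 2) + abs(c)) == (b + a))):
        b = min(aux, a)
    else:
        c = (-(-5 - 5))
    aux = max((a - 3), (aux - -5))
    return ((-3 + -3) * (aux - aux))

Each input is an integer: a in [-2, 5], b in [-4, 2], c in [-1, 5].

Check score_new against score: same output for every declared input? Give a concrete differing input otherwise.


Behavior is preserved: although boolean connective usage differs, the outputs never diverge.
Tracing a=4, b=0, c=0: score: aux becomes 0; next ((((a * aux) * (-c)) != (c + a)) or ((-2 + c) < (a // (b - 0)))) evaluates to true; next b becomes 0; next ((abs(c) + (a % 2)) == (b + a)) evaluates to false; next b becomes 0; next aux becomes 5; next final value 0 | score_new: aux becomes 0; next ((((a * aux) * (-c)) != (c + a)) or ((-2 + c) < (a // (b - 0)))) evaluates to true; next b becomes 0; next (not (((a % 2) + abs(c)) == (b + a))) evaluates to true; next b becomes 0; next aux becomes 5; next final value 0 — matching result 0.
An exhaustive pass over the 392 declared inputs shows identical outputs.
verdict: equivalent


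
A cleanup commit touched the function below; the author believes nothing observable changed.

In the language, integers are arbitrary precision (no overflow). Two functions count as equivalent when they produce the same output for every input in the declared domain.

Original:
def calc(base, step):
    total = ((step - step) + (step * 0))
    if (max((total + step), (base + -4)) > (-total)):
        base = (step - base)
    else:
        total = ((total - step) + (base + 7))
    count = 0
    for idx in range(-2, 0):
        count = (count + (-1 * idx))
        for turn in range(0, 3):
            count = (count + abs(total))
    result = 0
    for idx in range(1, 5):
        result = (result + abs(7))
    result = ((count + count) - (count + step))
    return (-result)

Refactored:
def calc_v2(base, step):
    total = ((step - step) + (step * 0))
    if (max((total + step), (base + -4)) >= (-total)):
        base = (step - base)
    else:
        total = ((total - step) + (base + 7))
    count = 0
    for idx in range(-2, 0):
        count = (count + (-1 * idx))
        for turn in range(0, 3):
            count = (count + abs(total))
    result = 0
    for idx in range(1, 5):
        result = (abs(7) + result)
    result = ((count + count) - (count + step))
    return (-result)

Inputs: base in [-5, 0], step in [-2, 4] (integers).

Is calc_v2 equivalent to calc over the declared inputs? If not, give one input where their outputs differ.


Consider the input base=-5, step=0.
calc: total=0, then (max((total + step), (base + -4)) > (-total)) is false, then total=2, then count=0, then (idx=-2), then count=2, then (turn=0), then count=4, then (turn=1), then count=6, then (turn=2), then count=8, then (idx=-1), then count=9, then (turn=0), then count=11, then (turn=1), then count=13, then (turn=2), then count=15, then result=0, then (idx=1), then result=7, then (idx=2), then result=14, then (idx=3), then result=21, then (idx=4), then result=28, then result=15, then returns -15
calc_v2: total=0, then (max((total + step), (base + -4)) >= (-total)) is true, then base=5, then count=0, then (idx=-2), then count=2, then (turn=0), then count=2, then (turn=1), then count=2, then (turn=2), then count=2, then (idx=-1), then count=3, then (turn=0), then count=3, then (turn=1), then count=3, then (turn=2), then count=3, then result=0, then (idx=1), then result=7, then (idx=2), then result=14, then (idx=3), then result=21, then (idx=4), then result=28, then result=3, then returns -3
-15 != -3, so the rewrite changes behavior.
verdict: not equivalent; witness: base=-5, step=0
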